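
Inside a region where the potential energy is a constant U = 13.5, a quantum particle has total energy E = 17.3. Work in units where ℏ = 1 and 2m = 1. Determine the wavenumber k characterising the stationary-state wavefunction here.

k = 1.95

With E > U the solution is oscillatory, ψ ∝ e^{±ikx} with k = √(2m(E − U))/ℏ.
k = √(2 × 0.5 × 3.8) = 1.949.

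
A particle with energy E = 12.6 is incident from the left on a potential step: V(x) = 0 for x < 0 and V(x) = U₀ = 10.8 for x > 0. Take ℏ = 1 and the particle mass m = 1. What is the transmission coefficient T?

The wavenumbers are k₁ = √(2mE)/ℏ = 5.020 on the left and k₂ = √(2m(E − U₀))/ℏ = 1.897 on the right.
Continuity of ψ and ψ′ at the step yields the reflection amplitude r = (k₁ − k₂)/(k₁ + k₂) = 0.4514; thus R = |r|² = 0.2038, T = 0.7962.

T = 0.796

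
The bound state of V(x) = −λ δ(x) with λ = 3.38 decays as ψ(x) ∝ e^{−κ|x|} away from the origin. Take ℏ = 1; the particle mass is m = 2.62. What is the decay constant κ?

Integrating the TISE across x = 0 gives the cusp condition ψ'(0⁺) − ψ'(0⁻) = −(2mλ/ℏ²)ψ(0).
With ψ ∝ e^{−κ|x|} this yields −2κ = −2mλ/ℏ², so κ = mλ/ℏ² = 8.856.

κ = 8.86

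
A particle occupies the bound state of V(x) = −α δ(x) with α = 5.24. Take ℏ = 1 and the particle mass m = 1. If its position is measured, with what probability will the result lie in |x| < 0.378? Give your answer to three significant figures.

P = 0.981

The normalised bound state is ψ = √κ e^{−κ|x|} with κ = mα/ℏ² = 5.240.
P(|x| < d) = ∫_{−d}^{d} κ e^{−2κ|x|} dx = 1 − e^{−2κd} = 1 − e^{−3.961} = 0.9810.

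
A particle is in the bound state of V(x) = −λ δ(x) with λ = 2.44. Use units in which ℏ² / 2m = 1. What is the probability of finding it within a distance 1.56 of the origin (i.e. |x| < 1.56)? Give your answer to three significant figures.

P = 0.978

The normalised bound state is ψ = √κ e^{−κ|x|} with κ = mλ/ℏ² = 1.220.
P(|x| < d) = ∫_{−d}^{d} κ e^{−2κ|x|} dx = 1 − e^{−2κd} = 1 − e^{−3.806} = 0.9778.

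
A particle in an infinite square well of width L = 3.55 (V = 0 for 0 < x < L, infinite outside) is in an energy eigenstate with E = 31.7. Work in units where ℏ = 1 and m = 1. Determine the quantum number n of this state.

From E_n = n²π²ℏ²/(2mL²) invert to n = √(2mL²E)/(πℏ).
n = (3.55/π) × √(2 × 1 × 31.7) = 8.998 → n = 9.

n = 9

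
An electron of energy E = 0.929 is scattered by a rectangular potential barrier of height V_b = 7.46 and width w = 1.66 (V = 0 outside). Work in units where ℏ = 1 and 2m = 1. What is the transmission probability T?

T = 0.000360

Since E < V_b the interior solution is evanescent with decay constant κ = √(2m(V_b − E))/ℏ = 2.556.
κw = 4.242, sinh(κw) = 34.78.
The exact tunnelling result is T⁻¹ = 1 + V_b² sinh²(κw) / [4E(V_b − E)] = 2774, so T = 0.000360.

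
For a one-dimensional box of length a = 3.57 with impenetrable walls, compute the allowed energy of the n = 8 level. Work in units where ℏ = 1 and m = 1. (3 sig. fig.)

E = 24.8

The infinite-well eigenfunctions ψ_n = √(2/a) sin(nπx/a) vanish at both walls, giving E_n = n²π²ℏ²/(2ma²).
E_8 = 8² × π² / (2 × 1 × 3.57²) = 24.78.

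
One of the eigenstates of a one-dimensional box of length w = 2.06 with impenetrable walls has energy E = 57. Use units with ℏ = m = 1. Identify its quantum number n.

n = 7

For an infinite well E_n = n²π²ℏ²/(2mw²), so n = (w/πℏ)√(2mE).
n = (2.06/π) × √(2 × 1 × 57) = 7.001 → n = 7.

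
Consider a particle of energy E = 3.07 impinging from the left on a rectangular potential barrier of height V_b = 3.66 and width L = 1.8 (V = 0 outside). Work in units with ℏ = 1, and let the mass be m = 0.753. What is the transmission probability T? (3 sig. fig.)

T = 0.0722

Since E < V_b the interior solution is evanescent with decay constant κ = √(2m(V_b − E))/ℏ = 0.9426.
κL = 1.697, sinh(κL) = 2.636.
The exact tunnelling result is T⁻¹ = 1 + V_b² sinh²(κL) / [4E(V_b − E)] = 13.85, so T = 0.0722.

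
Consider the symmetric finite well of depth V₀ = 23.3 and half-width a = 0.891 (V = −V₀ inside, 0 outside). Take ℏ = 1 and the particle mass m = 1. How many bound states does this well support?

Define the well-strength parameter z₀ = (a/ℏ)√(2mV₀) = 0.891 × √(2·1·23.3) = 6.082.
The even/odd transcendental equations gain one root per π/2 in z₀, giving N = 1 + ⌊2z₀/π⌋ = 1 + ⌊3.872⌋ = 4.

N = 4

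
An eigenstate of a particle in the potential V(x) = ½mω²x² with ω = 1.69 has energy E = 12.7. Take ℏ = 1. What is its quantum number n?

Invert E_n = (n + ½)ℏω: n = E/ℏω − ½ = 7.015, so n = 7.

n = 7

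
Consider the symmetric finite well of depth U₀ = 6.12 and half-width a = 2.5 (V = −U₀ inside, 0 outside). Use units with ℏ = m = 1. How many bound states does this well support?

The dimensionless depth is z₀ = a√(2mU₀)/ℏ = 2.5 × √(12.24) = 8.746.
The even/odd transcendental equations gain one root per π/2 in z₀, giving N = 1 + ⌊2z₀/π⌋ = 1 + ⌊5.568⌋ = 6.

N = 6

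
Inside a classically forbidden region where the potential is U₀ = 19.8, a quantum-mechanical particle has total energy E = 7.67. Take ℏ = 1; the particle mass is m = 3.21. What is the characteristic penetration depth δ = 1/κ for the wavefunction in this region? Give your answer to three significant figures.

δ = 0.113

Since E < U₀ the TISE in this region is ψ'' = κ²ψ with κ = √(2m(U₀ − E))/ℏ.
κ = √(2 × 3.21 × 12.13) = 8.825. The penetration depth is δ = 1/κ = 0.113.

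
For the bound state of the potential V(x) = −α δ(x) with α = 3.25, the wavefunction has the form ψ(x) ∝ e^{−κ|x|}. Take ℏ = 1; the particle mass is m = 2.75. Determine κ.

κ = 8.94

Integrate −(ℏ²/2m)ψ'' − αδ(x)ψ = Eψ from −ε to +ε: the ψ'' term gives ψ'(0⁺) − ψ'(0⁻) and the δ term gives −(2mα/ℏ²)ψ(0).
With ψ ∝ e^{−κ|x|} this yields −2κ = −2mα/ℏ², so κ = mα/ℏ² = 8.938.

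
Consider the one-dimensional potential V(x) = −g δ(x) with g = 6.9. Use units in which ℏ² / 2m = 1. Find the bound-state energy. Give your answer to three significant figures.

The bound state is ψ(x) = √κ e^{−κ|x|}. The derivative jump ψ'(0⁺) − ψ'(0⁻) = −(2mg/ℏ²)ψ(0) fixes κ = mg/ℏ² = 3.450.
Then E = −ℏ²κ²/(2m) = −mg²/(2ℏ²) = -11.90.

E = -11.9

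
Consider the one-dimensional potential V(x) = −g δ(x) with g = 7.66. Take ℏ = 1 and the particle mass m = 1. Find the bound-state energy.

E = -29.3

The bound state is ψ(x) = √κ e^{−κ|x|}. The derivative jump ψ'(0⁺) − ψ'(0⁻) = −(2mg/ℏ²)ψ(0) fixes κ = mg/ℏ² = 7.660.
Then E = −ℏ²κ²/(2m) = −mg²/(2ℏ²) = -29.34.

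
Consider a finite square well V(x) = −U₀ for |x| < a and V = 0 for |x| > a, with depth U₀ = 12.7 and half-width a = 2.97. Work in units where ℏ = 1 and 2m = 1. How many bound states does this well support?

The dimensionless depth is z₀ = a√(2mU₀)/ℏ = 2.97 × √(12.70) = 10.58.
A new bound state (alternating even/odd) appears each time z₀ passes a multiple of π/2, so N = ⌊2z₀/π⌋ + 1 = ⌊6.738⌋ + 1 = 7.

N = 7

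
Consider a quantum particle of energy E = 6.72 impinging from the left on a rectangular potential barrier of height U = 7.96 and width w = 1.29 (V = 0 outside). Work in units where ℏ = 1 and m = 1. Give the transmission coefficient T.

Since E < U the interior solution is evanescent with decay constant κ = √(2m(U − E))/ℏ = 1.575.
κw = 2.031, sinh(κw) = 3.747.
The exact tunnelling result is T⁻¹ = 1 + U² sinh²(κw) / [4E(U − E)] = 27.69, so T = 0.0361.

T = 0.0361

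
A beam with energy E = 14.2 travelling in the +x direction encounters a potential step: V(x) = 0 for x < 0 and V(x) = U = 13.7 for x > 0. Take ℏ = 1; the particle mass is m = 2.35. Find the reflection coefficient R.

R = 0.468

The wavenumbers are k₁ = √(2mE)/ℏ = 8.169 on the left and k₂ = √(2m(E − U))/ℏ = 1.533 on the right.
Matching ψ and ψ′ at x = 0 gives r = (k₁ − k₂)/(k₁ + k₂), so R = r² = 0.4679 and T = 1 − R = 0.5321.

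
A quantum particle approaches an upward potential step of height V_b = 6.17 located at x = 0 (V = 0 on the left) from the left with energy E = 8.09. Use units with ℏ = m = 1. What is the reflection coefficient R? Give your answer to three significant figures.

On each side the TISE gives plane waves with k = √(2m(E − V))/ℏ: k₁ = √(2·1·8.09) = 4.022, k₂ = √(2·1·1.92) = 1.960.
Matching ψ and ψ′ at x = 0 gives r = (k₁ − k₂)/(k₁ + k₂), so R = r² = 0.1189 and T = 1 − R = 0.8811.

R = 0.119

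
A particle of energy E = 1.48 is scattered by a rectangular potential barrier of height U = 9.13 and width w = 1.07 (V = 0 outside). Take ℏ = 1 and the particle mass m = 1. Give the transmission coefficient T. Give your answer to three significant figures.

T = 0.000503

Since E < U the interior solution is evanescent with decay constant κ = √(2m(U − E))/ℏ = 3.912.
κw = 4.185, sinh(κw) = 32.85.
Matching ψ, ψ′ at both faces gives T = [1 + U² sinh²(κw) / (4E(U − E))]⁻¹ = 1/1987 = 0.000503.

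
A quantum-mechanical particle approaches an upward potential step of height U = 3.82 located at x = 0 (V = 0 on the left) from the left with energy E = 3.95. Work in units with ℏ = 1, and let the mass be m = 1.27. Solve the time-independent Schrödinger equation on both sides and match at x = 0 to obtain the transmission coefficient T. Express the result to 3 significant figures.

T = 0.520

On each side the TISE gives plane waves with k = √(2m(E − V))/ℏ: k₁ = √(2·1.27·3.95) = 3.167, k₂ = √(2·1.27·0.13) = 0.5746.
Continuity of ψ and ψ′ at the step yields the reflection amplitude r = (k₁ − k₂)/(k₁ + k₂) = 0.6929; thus R = |r|² = 0.4801, T = 0.5199.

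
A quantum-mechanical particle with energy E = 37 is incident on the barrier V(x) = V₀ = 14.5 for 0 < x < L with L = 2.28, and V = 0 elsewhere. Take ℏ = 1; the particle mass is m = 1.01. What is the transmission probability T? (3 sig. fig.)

T = 0.993

E > V₀: inside the barrier k₂ = √(2m(E − V₀))/ℏ = 6.742, k₂L = 15.37.
Matching at both interfaces gives T⁻¹ = 1 + V₀² sin²(k₂L) / [4E(E − V₀)] = 1.007, hence T = 0.993.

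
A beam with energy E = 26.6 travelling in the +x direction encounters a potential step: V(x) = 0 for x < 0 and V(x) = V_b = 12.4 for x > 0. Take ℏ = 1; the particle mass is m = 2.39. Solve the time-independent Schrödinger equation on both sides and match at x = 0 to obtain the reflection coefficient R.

The wavenumbers are k₁ = √(2mE)/ℏ = 11.28 on the left and k₂ = √(2m(E − V_b))/ℏ = 8.239 on the right.
Continuity of ψ and ψ′ at the step yields the reflection amplitude r = (k₁ − k₂)/(k₁ + k₂) = 0.1556; thus R = |r|² = 0.02422, T = 0.9758.

R = 0.0242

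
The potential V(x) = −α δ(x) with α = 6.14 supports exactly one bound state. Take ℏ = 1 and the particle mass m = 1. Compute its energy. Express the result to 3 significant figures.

The bound state is ψ(x) = √κ e^{−κ|x|}. The derivative jump ψ'(0⁺) − ψ'(0⁻) = −(2mα/ℏ²)ψ(0) fixes κ = mα/ℏ² = 6.140.
Then E = −ℏ²κ²/(2m) = −mα²/(2ℏ²) = -18.85.

E = -18.8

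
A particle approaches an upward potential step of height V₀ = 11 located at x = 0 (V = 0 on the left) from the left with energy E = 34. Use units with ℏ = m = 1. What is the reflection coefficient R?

R = 0.00949

On each side the TISE gives plane waves with k = √(2m(E − V))/ℏ: k₁ = √(2·1·34) = 8.246, k₂ = √(2·1·23) = 6.782.
Continuity of ψ and ψ′ at the step yields the reflection amplitude r = (k₁ − k₂)/(k₁ + k₂) = 0.09741; thus R = |r|² = 0.009488, T = 0.9905.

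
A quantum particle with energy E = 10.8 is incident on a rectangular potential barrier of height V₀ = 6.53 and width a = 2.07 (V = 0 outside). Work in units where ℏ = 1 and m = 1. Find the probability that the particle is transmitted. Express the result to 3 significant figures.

E > V₀: inside the barrier k₂ = √(2m(E − V₀))/ℏ = 2.922, k₂a = 6.049.
T = [1 + V₀² sin²(k₂a) / (4E(E − V₀))]⁻¹ = 1/1.012 = 0.988.

T = 0.988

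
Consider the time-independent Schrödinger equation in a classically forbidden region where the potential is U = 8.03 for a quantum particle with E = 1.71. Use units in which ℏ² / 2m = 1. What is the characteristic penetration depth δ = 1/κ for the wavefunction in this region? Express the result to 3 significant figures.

δ = 0.398

Since E < U the TISE in this region is ψ'' = κ²ψ with κ = √(2m(U − E))/ℏ.
κ = √(2 × 0.5 × 6.32) = 2.514. The penetration depth is δ = 1/κ = 0.398.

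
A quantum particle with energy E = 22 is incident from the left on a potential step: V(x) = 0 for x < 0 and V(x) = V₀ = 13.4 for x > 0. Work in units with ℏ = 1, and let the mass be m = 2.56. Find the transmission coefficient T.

On each side the TISE gives plane waves with k = √(2m(E − V))/ℏ: k₁ = √(2·2.56·22) = 10.61, k₂ = √(2·2.56·8.6) = 6.636.
Matching ψ and ψ′ at x = 0 gives r = (k₁ − k₂)/(k₁ + k₂), so R = r² = 0.05318 and T = 1 − R = 0.9468.

T = 0.947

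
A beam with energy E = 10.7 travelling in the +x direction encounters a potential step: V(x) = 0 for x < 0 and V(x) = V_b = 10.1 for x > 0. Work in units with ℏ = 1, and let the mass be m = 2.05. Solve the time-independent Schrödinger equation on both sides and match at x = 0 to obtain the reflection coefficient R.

On each side the TISE gives plane waves with k = √(2m(E − V))/ℏ: k₁ = √(2·2.05·10.7) = 6.623, k₂ = √(2·2.05·0.6) = 1.568.
Matching ψ and ψ′ at x = 0 gives r = (k₁ − k₂)/(k₁ + k₂), so R = r² = 0.3808 and T = 1 − R = 0.6192.

R = 0.381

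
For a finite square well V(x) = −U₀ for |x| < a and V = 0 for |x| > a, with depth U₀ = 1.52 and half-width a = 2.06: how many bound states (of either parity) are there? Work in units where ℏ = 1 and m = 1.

N = 3

Define the well-strength parameter z₀ = (a/ℏ)√(2mU₀) = 2.06 × √(2·1·1.52) = 3.592.
A new bound state (alternating even/odd) appears each time z₀ passes a multiple of π/2, so N = ⌊2z₀/π⌋ + 1 = ⌊2.287⌋ + 1 = 3.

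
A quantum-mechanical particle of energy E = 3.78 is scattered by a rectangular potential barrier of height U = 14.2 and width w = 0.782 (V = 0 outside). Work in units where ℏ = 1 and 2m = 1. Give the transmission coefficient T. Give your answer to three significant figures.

T = 0.0199

Since E < U the interior solution is evanescent with decay constant κ = √(2m(U − E))/ℏ = 3.228.
κw = 2.524, sinh(κw) = 6.201.
The exact tunnelling result is T⁻¹ = 1 + U² sinh²(κw) / [4E(U − E)] = 50.21, so T = 0.0199.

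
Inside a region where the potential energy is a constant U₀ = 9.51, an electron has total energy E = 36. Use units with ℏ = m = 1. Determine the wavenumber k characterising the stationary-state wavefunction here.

k = 7.28

With E > U₀ the solution is oscillatory, ψ ∝ e^{±ikx} with k = √(2m(E − U₀))/ℏ.
k = √(2 × 1 × 26.49) = 7.279.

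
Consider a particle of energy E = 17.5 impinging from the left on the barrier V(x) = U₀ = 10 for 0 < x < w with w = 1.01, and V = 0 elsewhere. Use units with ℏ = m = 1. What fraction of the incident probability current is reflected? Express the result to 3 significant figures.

E > U₀: inside the barrier k₂ = √(2m(E − U₀))/ℏ = 3.873, k₂w = 3.912.
T = [1 + U₀² sin²(k₂w) / (4E(E − U₀))]⁻¹ = 1/1.092 = 0.915.
R = 1 − T = 0.0845.

R = 0.0845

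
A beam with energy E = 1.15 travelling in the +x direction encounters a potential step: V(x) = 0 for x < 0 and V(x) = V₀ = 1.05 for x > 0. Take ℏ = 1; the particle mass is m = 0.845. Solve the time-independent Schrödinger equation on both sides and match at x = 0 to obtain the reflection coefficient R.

The wavenumbers are k₁ = √(2mE)/ℏ = 1.394 on the left and k₂ = √(2m(E − V₀))/ℏ = 0.4111 on the right.
Continuity of ψ and ψ′ at the step yields the reflection amplitude r = (k₁ − k₂)/(k₁ + k₂) = 0.5445; thus R = |r|² = 0.2965, T = 0.7035.

R = 0.297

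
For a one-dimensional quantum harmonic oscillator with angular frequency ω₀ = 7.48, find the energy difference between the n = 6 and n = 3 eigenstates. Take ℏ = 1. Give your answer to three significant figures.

ΔE = 22.4

E_n = ℏω₀(n + ½), so ΔE = (6 − 3) ℏω₀ = 3 × 7.48 = 22.44.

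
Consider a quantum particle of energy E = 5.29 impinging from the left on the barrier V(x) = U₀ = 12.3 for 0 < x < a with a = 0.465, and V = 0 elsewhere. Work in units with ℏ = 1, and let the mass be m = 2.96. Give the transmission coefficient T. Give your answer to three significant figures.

E < U₀: inside the barrier ψ ∝ e^{±κx} with κ = √(2m(U₀ − E))/ℏ = 6.442.
κa = 2.996, sinh(κa) = 9.973.
The exact tunnelling result is T⁻¹ = 1 + U₀² sinh²(κa) / [4E(U₀ − E)] = 102.4, so T = 0.00976.

T = 0.00976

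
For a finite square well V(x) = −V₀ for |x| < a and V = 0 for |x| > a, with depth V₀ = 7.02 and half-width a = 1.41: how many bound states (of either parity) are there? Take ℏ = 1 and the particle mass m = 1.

N = 4

Define the well-strength parameter z₀ = (a/ℏ)√(2mV₀) = 1.41 × √(2·1·7.02) = 5.283.
The even/odd transcendental equations gain one root per π/2 in z₀, giving N = 1 + ⌊2z₀/π⌋ = 1 + ⌊3.363⌋ = 4.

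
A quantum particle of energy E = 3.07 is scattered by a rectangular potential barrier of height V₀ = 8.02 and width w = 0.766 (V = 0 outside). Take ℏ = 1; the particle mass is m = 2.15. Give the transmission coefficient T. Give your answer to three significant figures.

Since E < V₀ the interior solution is evanescent with decay constant κ = √(2m(V₀ − E))/ℏ = 4.614.
κw = 3.534, sinh(κw) = 17.12.
The exact tunnelling result is T⁻¹ = 1 + V₀² sinh²(κw) / [4E(V₀ − E)] = 311.0, so T = 0.00322.

T = 0.00322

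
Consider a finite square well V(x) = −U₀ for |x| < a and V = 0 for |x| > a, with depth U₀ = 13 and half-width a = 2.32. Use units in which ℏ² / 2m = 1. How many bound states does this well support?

Define the well-strength parameter z₀ = (a/ℏ)√(2mU₀) = 2.32 × √(2·0.5·13) = 8.365.
The even/odd transcendental equations gain one root per π/2 in z₀, giving N = 1 + ⌊2z₀/π⌋ = 1 + ⌊5.325⌋ = 6.

N = 6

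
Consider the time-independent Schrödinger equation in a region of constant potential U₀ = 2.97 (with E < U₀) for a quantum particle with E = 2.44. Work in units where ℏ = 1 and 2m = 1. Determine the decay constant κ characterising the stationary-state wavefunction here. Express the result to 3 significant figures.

κ = 0.728

Since E < U₀ the TISE in this region is ψ'' = κ²ψ with κ = √(2m(U₀ − E))/ℏ.
κ = √(2 × 0.5 × 0.53) = 0.7280.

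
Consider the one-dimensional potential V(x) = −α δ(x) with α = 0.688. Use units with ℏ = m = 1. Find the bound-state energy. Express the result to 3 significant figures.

For x ≠ 0 the bound state is ψ ∝ e^{−κ|x|}; integrating the TISE across the delta gives the cusp condition 2κ = 2mα/ℏ², so κ = 0.6880.
Then E = −ℏ²κ²/(2m) = −mα²/(2ℏ²) = -0.2367.

E = -0.237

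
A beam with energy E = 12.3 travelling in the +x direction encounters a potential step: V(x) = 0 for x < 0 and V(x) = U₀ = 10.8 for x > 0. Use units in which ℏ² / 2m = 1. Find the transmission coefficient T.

The wavenumbers are k₁ = √(2mE)/ℏ = 3.507 on the left and k₂ = √(2m(E − U₀))/ℏ = 1.225 on the right.
Matching ψ and ψ′ at x = 0 gives r = (k₁ − k₂)/(k₁ + k₂), so R = r² = 0.2327 and T = 1 − R = 0.7673.

T = 0.767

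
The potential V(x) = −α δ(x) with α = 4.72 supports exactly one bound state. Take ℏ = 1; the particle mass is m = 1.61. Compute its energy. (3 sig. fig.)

E = -17.9

The bound state is ψ(x) = √κ e^{−κ|x|}. The derivative jump ψ'(0⁺) − ψ'(0⁻) = −(2mα/ℏ²)ψ(0) fixes κ = mα/ℏ² = 7.599.
Then E = −ℏ²κ²/(2m) = −mα²/(2ℏ²) = -17.93.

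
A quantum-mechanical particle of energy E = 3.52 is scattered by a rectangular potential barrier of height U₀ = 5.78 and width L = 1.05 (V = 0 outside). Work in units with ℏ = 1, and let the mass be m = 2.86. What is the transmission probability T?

T = 0.00200

E < U₀: inside the barrier ψ ∝ e^{±κx} with κ = √(2m(U₀ − E))/ℏ = 3.595.
κL = 3.775, sinh(κL) = 21.79.
The exact tunnelling result is T⁻¹ = 1 + U₀² sinh²(κL) / [4E(U₀ − E)] = 499.6, so T = 0.00200.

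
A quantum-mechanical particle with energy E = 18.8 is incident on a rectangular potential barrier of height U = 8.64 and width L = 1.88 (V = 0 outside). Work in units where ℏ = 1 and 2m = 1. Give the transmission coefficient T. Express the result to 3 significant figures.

E > U: inside the barrier k₂ = √(2m(E − U))/ℏ = 3.187, k₂L = 5.992.
T = [1 + U² sin²(k₂L) / (4E(E − U))]⁻¹ = 1/1.008 = 0.992.

T = 0.992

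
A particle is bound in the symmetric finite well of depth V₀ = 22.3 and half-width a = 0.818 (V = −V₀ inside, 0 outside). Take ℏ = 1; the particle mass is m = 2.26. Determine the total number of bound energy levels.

Define the well-strength parameter z₀ = (a/ℏ)√(2mV₀) = 0.818 × √(2·2.26·22.3) = 8.212.
The even/odd transcendental equations gain one root per π/2 in z₀, giving N = 1 + ⌊2z₀/π⌋ = 1 + ⌊5.228⌋ = 6.

N = 6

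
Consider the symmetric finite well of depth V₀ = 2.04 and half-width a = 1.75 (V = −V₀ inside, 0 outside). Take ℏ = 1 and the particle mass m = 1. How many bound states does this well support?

Define the well-strength parameter z₀ = (a/ℏ)√(2mV₀) = 1.75 × √(2·1·2.04) = 3.535.
The even/odd transcendental equations gain one root per π/2 in z₀, giving N = 1 + ⌊2z₀/π⌋ = 1 + ⌊2.250⌋ = 3.

N = 3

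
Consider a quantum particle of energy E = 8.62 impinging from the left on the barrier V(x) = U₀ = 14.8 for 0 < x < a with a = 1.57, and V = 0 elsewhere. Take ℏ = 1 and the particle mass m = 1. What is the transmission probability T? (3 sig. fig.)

E < U₀: inside the barrier ψ ∝ e^{±κx} with κ = √(2m(U₀ − E))/ℏ = 3.516.
κa = 5.520, sinh(κa) = 124.8.
Matching ψ, ψ′ at both faces gives T = [1 + U₀² sinh²(κa) / (4E(U₀ − E))]⁻¹ = 1/16000 = 0.0000625.

T = 0.0000625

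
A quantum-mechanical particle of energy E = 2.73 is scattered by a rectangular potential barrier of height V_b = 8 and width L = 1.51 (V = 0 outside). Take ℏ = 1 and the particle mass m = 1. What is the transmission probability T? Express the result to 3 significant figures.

Since E < V_b the interior solution is evanescent with decay constant κ = √(2m(V_b − E))/ℏ = 3.247.
κL = 4.902, sinh(κL) = 67.29.
The exact tunnelling result is T⁻¹ = 1 + V_b² sinh²(κL) / [4E(V_b − E)] = 5037, so T = 0.000199.

T = 0.000199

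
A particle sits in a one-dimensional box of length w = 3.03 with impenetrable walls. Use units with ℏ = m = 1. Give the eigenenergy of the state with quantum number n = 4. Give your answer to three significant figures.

E = 8.60

Requiring ψ(0) = ψ(w) = 0 quantises k = nπ/w, hence E_n = ℏ²k²/2m = n²π²ℏ²/(2mw²).
E_4 = 4² × π² / (2 × 1 × 3.03²) = 8.600.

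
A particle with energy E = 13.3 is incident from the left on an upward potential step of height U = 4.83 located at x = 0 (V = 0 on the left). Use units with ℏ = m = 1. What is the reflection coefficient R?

The wavenumbers are k₁ = √(2mE)/ℏ = 5.158 on the left and k₂ = √(2m(E − U))/ℏ = 4.116 on the right.
Continuity of ψ and ψ′ at the step yields the reflection amplitude r = (k₁ − k₂)/(k₁ + k₂) = 0.1123; thus R = |r|² = 0.01262, T = 0.9874.

R = 0.0126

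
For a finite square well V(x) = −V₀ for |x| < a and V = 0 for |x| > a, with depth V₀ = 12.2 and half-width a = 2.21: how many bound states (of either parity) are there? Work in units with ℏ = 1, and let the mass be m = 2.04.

N = 10

Define the well-strength parameter z₀ = (a/ℏ)√(2mV₀) = 2.21 × √(2·2.04·12.2) = 15.59.
A new bound state (alternating even/odd) appears each time z₀ passes a multiple of π/2, so N = ⌊2z₀/π⌋ + 1 = ⌊9.926⌋ + 1 = 10.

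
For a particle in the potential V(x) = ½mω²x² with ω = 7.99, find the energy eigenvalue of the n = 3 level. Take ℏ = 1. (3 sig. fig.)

Using E_n = (n + ½)ℏω: E_3 = 3.5 × 7.99 = 27.97.

E = 28.0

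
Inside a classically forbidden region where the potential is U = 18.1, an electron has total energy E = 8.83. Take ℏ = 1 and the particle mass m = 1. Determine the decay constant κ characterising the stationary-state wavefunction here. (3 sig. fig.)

Since E < U the TISE in this region is ψ'' = κ²ψ with κ = √(2m(U − E))/ℏ.
κ = √(2 × 1 × 9.27) = 4.306.

κ = 4.31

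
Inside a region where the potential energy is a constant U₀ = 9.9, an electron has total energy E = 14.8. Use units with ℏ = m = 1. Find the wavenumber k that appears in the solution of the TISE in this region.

With E > U₀ the solution is oscillatory, ψ ∝ e^{±ikx} with k = √(2m(E − U₀))/ℏ.
k = √(2 × 1 × 4.9) = 3.130.

k = 3.13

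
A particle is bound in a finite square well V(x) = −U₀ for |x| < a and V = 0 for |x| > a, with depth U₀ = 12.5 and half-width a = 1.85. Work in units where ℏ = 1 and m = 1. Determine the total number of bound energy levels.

The dimensionless depth is z₀ = a√(2mU₀)/ℏ = 1.85 × √(25.00) = 9.250.
A new bound state (alternating even/odd) appears each time z₀ passes a multiple of π/2, so N = ⌊2z₀/π⌋ + 1 = ⌊5.889⌋ + 1 = 6.

N = 6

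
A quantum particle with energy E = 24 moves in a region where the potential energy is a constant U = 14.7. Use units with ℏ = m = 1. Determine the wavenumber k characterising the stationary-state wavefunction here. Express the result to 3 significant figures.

k = 4.31

With E > U the solution is oscillatory, ψ ∝ e^{±ikx} with k = √(2m(E − U))/ℏ.
k = √(2 × 1 × 9.3) = 4.313.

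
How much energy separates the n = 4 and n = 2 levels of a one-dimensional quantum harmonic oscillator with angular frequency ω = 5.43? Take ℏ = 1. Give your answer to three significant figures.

ΔE = 10.9

E_n = ℏω(n + ½), so ΔE = (4 − 2) ℏω = 2 × 5.43 = 10.86.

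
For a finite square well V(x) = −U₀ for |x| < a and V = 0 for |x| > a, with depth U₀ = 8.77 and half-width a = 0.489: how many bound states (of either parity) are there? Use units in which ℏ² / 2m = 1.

The dimensionless depth is z₀ = a√(2mU₀)/ℏ = 0.489 × √(8.770) = 1.448.
The even/odd transcendental equations gain one root per π/2 in z₀, giving N = 1 + ⌊2z₀/π⌋ = 1 + ⌊0.9219⌋ = 1.

N = 1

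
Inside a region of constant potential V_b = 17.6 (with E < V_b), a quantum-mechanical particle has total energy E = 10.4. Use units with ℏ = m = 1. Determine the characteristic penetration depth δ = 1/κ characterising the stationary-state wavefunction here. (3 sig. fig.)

δ = 0.264

Since E < V_b the TISE in this region is ψ'' = κ²ψ with κ = √(2m(V_b − E))/ℏ.
κ = √(2 × 1 × 7.2) = 3.795. The penetration depth is δ = 1/κ = 0.264.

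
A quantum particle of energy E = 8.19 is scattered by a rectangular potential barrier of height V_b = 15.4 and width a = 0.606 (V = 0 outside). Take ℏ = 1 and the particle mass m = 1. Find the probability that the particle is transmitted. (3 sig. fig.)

T = 0.0392

E < V_b: inside the barrier ψ ∝ e^{±κx} with κ = √(2m(V_b − E))/ℏ = 3.797.
κa = 2.301, sinh(κa) = 4.943.
The exact tunnelling result is T⁻¹ = 1 + V_b² sinh²(κa) / [4E(V_b − E)] = 25.53, so T = 0.0392.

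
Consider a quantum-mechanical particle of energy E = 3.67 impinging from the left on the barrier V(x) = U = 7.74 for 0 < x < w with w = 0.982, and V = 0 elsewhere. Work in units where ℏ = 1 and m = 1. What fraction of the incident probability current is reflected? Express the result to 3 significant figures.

R = 0.985

Since E < U the interior solution is evanescent with decay constant κ = √(2m(U − E))/ℏ = 2.853.
κw = 2.802, sinh(κw) = 8.206.
The exact tunnelling result is T⁻¹ = 1 + U² sinh²(κw) / [4E(U − E)] = 68.52, so T = 0.0146.
R = 1 − T = 0.985.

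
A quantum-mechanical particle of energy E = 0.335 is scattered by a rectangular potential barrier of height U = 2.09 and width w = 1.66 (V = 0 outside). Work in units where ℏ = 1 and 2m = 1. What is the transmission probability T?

T = 0.0264

E < U: inside the barrier ψ ∝ e^{±κx} with κ = √(2m(U − E))/ℏ = 1.325.
κw = 2.199, sinh(κw) = 4.453.
Matching ψ, ψ′ at both faces gives T = [1 + U² sinh²(κw) / (4E(U − E))]⁻¹ = 1/37.83 = 0.0264.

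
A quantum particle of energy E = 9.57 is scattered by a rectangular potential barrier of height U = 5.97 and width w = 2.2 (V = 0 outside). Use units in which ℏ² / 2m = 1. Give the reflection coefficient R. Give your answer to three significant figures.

E > U: inside the barrier k₂ = √(2m(E − U))/ℏ = 1.897, k₂w = 4.174.
Matching at both interfaces gives T⁻¹ = 1 + U² sin²(k₂w) / [4E(E − U)] = 1.191, hence T = 0.840.
R = 1 − T = 0.160.

R = 0.160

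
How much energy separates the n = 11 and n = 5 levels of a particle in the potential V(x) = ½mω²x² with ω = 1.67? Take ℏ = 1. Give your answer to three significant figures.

ΔE = 10.0

E_n = ℏω(n + ½), so ΔE = (11 − 5) ℏω = 6 × 1.67 = 10.02.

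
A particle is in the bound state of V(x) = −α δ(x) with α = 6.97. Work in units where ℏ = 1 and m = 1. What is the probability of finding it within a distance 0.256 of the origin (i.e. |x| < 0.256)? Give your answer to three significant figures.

The normalised bound state is ψ = √κ e^{−κ|x|} with κ = mα/ℏ² = 6.970.
P(|x| < d) = ∫_{−d}^{d} κ e^{−2κ|x|} dx = 1 − e^{−2κd} = 1 − e^{−3.569} = 0.9718.

P = 0.972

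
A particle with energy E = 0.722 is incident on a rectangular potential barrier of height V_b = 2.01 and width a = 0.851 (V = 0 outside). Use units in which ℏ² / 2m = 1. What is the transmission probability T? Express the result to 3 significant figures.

E < V_b: inside the barrier ψ ∝ e^{±κx} with κ = √(2m(V_b − E))/ℏ = 1.135.
κa = 0.9658, sinh(κa) = 1.123.
Matching ψ, ψ′ at both faces gives T = [1 + V_b² sinh²(κa) / (4E(V_b − E))]⁻¹ = 1/2.370 = 0.422.

T = 0.422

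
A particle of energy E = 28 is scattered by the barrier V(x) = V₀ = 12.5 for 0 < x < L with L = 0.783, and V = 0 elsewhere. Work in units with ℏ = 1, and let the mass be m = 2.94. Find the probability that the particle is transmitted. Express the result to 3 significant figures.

T = 0.928

Above the barrier the interior wavenumber is k₂ = √(2m(E − V₀))/ℏ = 9.547, giving phase k₂L = 7.475.
T = [1 + V₀² sin²(k₂L) / (4E(E − V₀))]⁻¹ = 1/1.078 = 0.928.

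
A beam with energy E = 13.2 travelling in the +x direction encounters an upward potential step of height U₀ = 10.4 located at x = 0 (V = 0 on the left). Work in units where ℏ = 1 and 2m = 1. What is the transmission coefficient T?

T = 0.864

The wavenumbers are k₁ = √(2mE)/ℏ = 3.633 on the left and k₂ = √(2m(E − U₀))/ℏ = 1.673 on the right.
Continuity of ψ and ψ′ at the step yields the reflection amplitude r = (k₁ − k₂)/(k₁ + k₂) = 0.3693; thus R = |r|² = 0.1364, T = 0.8636.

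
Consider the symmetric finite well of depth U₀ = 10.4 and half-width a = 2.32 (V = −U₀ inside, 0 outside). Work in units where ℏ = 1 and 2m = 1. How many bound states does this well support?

N = 5

The dimensionless depth is z₀ = a√(2mU₀)/ℏ = 2.32 × √(10.40) = 7.482.
A new bound state (alternating even/odd) appears each time z₀ passes a multiple of π/2, so N = ⌊2z₀/π⌋ + 1 = ⌊4.763⌋ + 1 = 5.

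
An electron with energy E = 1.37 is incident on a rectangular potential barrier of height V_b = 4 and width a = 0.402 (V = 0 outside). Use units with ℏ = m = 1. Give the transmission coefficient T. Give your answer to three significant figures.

Since E < V_b the interior solution is evanescent with decay constant κ = √(2m(V_b − E))/ℏ = 2.293.
κa = 0.9220, sinh(κa) = 1.058.
Matching ψ, ψ′ at both faces gives T = [1 + V_b² sinh²(κa) / (4E(V_b − E))]⁻¹ = 1/2.243 = 0.446.

T = 0.446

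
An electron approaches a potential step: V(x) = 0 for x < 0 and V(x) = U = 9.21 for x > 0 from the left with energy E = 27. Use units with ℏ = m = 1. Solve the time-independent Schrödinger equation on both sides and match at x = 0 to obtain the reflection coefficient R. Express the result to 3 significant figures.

On each side the TISE gives plane waves with k = √(2m(E − V))/ℏ: k₁ = √(2·1·27) = 7.348, k₂ = √(2·1·17.79) = 5.965.
Matching ψ and ψ′ at x = 0 gives r = (k₁ − k₂)/(k₁ + k₂), so R = r² = 0.01080 and T = 1 − R = 0.9892.

R = 0.0108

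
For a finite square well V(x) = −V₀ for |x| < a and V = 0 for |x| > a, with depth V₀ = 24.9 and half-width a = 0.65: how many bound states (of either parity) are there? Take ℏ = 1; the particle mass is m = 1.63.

N = 4

Define the well-strength parameter z₀ = (a/ℏ)√(2mV₀) = 0.65 × √(2·1.63·24.9) = 5.856.
A new bound state (alternating even/odd) appears each time z₀ passes a multiple of π/2, so N = ⌊2z₀/π⌋ + 1 = ⌊3.728⌋ + 1 = 4.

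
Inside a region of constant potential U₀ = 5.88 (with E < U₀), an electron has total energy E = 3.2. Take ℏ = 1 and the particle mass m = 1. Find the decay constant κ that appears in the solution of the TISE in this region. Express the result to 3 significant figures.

Since E < U₀ the TISE in this region is ψ'' = κ²ψ with κ = √(2m(U₀ − E))/ℏ.
κ = √(2 × 1 × 2.68) = 2.315.

κ = 2.32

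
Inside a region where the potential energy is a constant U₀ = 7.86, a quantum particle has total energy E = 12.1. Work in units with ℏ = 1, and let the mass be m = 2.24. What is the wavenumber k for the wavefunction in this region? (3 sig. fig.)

k = 4.36

With E > U₀ the solution is oscillatory, ψ ∝ e^{±ikx} with k = √(2m(E − U₀))/ℏ.
k = √(2 × 2.24 × 4.24) = 4.358.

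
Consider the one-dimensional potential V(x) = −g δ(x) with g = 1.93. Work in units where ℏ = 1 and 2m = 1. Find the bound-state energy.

E = -0.931

The bound state is ψ(x) = √κ e^{−κ|x|}. The derivative jump ψ'(0⁺) − ψ'(0⁻) = −(2mg/ℏ²)ψ(0) fixes κ = mg/ℏ² = 0.9650.
Then E = −ℏ²κ²/(2m) = −mg²/(2ℏ²) = -0.9312.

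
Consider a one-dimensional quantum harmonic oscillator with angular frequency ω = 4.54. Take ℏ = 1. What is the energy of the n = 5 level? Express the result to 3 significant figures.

Using E_n = (n + ½)ℏω: E_5 = 5.5 × 4.54 = 24.97.

E = 25.0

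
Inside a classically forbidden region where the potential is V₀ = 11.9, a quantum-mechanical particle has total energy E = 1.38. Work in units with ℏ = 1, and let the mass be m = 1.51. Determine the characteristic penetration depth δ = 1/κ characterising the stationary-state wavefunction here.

Since E < V₀ the TISE in this region is ψ'' = κ²ψ with κ = √(2m(V₀ − E))/ℏ.
κ = √(2 × 1.51 × 10.52) = 5.637. The penetration depth is δ = 1/κ = 0.177.

δ = 0.177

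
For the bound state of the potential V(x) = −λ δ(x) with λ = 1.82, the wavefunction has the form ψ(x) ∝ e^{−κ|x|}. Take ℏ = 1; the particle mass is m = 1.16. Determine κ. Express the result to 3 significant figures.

κ = 2.11

Integrate −(ℏ²/2m)ψ'' − λδ(x)ψ = Eψ from −ε to +ε: the ψ'' term gives ψ'(0⁺) − ψ'(0⁻) and the δ term gives −(2mλ/ℏ²)ψ(0).
With ψ ∝ e^{−κ|x|} this yields −2κ = −2mλ/ℏ², so κ = mλ/ℏ² = 2.111.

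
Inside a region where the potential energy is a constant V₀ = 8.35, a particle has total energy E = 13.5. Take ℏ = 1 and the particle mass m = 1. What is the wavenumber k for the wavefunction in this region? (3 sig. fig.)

With E > V₀ the solution is oscillatory, ψ ∝ e^{±ikx} with k = √(2m(E − V₀))/ℏ.
k = √(2 × 1 × 5.15) = 3.209.

k = 3.21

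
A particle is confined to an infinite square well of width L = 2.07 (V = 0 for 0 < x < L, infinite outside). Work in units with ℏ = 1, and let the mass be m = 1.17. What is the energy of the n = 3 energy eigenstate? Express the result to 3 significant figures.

The infinite-well eigenfunctions ψ_n = √(2/L) sin(nπx/L) vanish at both walls, giving E_n = n²π²ℏ²/(2mL²).
E_3 = 3² × π² / (2 × 1.17 × 2.07²) = 8.859.

E = 8.86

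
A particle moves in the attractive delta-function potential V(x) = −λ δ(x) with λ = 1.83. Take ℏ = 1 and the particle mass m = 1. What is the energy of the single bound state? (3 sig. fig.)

E = -1.67

The bound state is ψ(x) = √κ e^{−κ|x|}. The derivative jump ψ'(0⁺) − ψ'(0⁻) = −(2mλ/ℏ²)ψ(0) fixes κ = mλ/ℏ² = 1.830.
Then E = −ℏ²κ²/(2m) = −mλ²/(2ℏ²) = -1.674.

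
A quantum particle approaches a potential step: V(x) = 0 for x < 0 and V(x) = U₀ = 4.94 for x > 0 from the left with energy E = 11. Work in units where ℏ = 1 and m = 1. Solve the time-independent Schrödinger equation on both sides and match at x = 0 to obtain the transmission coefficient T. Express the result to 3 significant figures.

T = 0.978

On each side the TISE gives plane waves with k = √(2m(E − V))/ℏ: k₁ = √(2·1·11) = 4.690, k₂ = √(2·1·6.06) = 3.481.
Continuity of ψ and ψ′ at the step yields the reflection amplitude r = (k₁ − k₂)/(k₁ + k₂) = 0.1480; thus R = |r|² = 0.02189, T = 0.9781.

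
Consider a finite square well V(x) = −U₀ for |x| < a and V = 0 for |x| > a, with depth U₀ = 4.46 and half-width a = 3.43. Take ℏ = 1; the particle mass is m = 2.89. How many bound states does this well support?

The dimensionless depth is z₀ = a√(2mU₀)/ℏ = 3.43 × √(25.78) = 17.42.
The even/odd transcendental equations gain one root per π/2 in z₀, giving N = 1 + ⌊2z₀/π⌋ = 1 + ⌊11.09⌋ = 12.

N = 12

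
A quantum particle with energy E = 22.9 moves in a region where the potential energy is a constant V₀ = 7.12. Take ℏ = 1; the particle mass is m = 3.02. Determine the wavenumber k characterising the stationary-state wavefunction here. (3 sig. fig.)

With E > V₀ the solution is oscillatory, ψ ∝ e^{±ikx} with k = √(2m(E − V₀))/ℏ.
k = √(2 × 3.02 × 15.78) = 9.763.

k = 9.76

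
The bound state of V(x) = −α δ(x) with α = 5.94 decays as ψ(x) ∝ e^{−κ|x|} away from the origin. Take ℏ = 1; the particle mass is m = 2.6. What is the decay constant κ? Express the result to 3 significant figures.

Integrate −(ℏ²/2m)ψ'' − αδ(x)ψ = Eψ from −ε to +ε: the ψ'' term gives ψ'(0⁺) − ψ'(0⁻) and the δ term gives −(2mα/ℏ²)ψ(0).
With ψ ∝ e^{−κ|x|} this yields −2κ = −2mα/ℏ², so κ = mα/ℏ² = 15.44.

κ = 15.4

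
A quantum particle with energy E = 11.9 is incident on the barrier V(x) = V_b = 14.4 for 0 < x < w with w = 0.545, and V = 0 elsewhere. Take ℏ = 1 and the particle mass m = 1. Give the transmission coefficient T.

T = 0.194

E < V_b: inside the barrier ψ ∝ e^{±κx} with κ = √(2m(V_b − E))/ℏ = 2.236.
κw = 1.219, sinh(κw) = 1.544.
The exact tunnelling result is T⁻¹ = 1 + V_b² sinh²(κw) / [4E(V_b − E)] = 5.151, so T = 0.194.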